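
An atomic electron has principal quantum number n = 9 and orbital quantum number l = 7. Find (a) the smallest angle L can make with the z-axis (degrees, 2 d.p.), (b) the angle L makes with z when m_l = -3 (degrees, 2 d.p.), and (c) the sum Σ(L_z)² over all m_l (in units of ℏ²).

θ_min ≈ 20.70°; θ(m_l=-3) ≈ 113.63°; Σ(L_z)² = 280 ℏ²

cos θ_min = 7/√56, so θ_min ≈ 20.70°.
For m_l = -3: cos θ = -3/√56, θ ≈ 113.63°.
Σ m_l² = 280, so Σ(L_z)² = 280 ℏ².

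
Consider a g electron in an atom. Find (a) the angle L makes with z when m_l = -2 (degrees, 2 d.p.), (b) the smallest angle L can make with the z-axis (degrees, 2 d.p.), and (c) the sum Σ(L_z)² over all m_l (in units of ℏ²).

The letter g corresponds to l = 4.
For m_l = -2: cos θ = -2/√20, θ ≈ 116.57°.
cos θ_min = 4/√20, so θ_min ≈ 26.57°.
Σ m_l² = 60, so Σ(L_z)² = 60 ℏ².

θ(m_l=-2) ≈ 116.57°; θ_min ≈ 26.57°; Σ(L_z)² = 60 ℏ²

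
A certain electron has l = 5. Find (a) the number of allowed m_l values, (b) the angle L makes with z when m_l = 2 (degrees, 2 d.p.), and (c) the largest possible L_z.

There are 2l+1 = 11 values of m_l.
For m_l = 2: cos θ = 2/√30, θ ≈ 68.58°.
L_z,max = lℏ = 5ℏ.

11 values; θ(m_l=2) ≈ 68.58°; L_z,max = 5ℏ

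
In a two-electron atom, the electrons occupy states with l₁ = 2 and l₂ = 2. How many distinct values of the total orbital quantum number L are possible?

5

The total orbital quantum number L ranges from |l₁ − l₂| to l₁ + l₂ in integer steps.
Allowed values: L = 0, 1, 2, 3, 4.
That is 5 values.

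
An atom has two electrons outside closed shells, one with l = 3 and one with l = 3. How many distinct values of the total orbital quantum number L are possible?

Angular momentum addition gives L = |l₁ − l₂|, …, l₁ + l₂.
So L can be 0, 1, 2, 3, 4, 5, 6.
That is 7 values.

7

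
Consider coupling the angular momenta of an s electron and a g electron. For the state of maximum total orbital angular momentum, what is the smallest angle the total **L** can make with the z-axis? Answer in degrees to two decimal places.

θ_min ≈ 26.57°

The total orbital quantum number L ranges from |l₁ − l₂| to l₁ + l₂ in integer steps.
Allowed values: L = 4.
The maximum is L = 4, with |L_tot| = ℏ√(4·5) = 2√5 ℏ.
The minimum angle with z is arccos(4/√20) ≈ 26.57°.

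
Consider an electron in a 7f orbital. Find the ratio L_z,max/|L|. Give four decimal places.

7f means n = 7, l = 3.
|L| = 2√3 ℏ ≈ 3.4641ℏ, while L_z,max = lℏ = 3ℏ.
L_z,max/|L| = 3/√12 = 0.8660.

L_z,max/|L| = 0.8660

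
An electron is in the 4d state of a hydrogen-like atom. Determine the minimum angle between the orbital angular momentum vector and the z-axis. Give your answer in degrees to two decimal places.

4d means n = 4, l = 2.
|L| = ℏ√(l(l+1)) = √6 ℏ.
The smallest angle corresponds to the largest L_z, i.e. m_l = l = 2, giving L_z = 2ℏ.
cos θ_min = 2/√6, so θ_min ≈ 35.26°.

θ_min ≈ 35.26°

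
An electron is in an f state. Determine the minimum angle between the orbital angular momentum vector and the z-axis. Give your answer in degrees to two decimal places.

θ_min ≈ 30.00°

For an f orbital, l = 3.
|L|² = l(l+1)ℏ² = 12ℏ², so |L| = 2√3 ℏ.
The smallest angle corresponds to the largest L_z, i.e. m_l = l = 3, giving L_z = 3ℏ.
cos θ_min = 3/√12, so θ_min ≈ 30.00°.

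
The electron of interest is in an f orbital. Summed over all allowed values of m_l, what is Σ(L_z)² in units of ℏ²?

Σ(L_z)² = 28 ℏ²

The letter f corresponds to l = 3.
m_l runs from −3 to 3, i.e. {-3, -2, -1, 0, 1, 2, 3}.
Σ m_l² = l(l+1)(2l+1)/3 = 3·4·7/3 = 28.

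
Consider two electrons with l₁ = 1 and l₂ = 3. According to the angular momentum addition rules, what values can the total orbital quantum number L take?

L = 2, 3, 4

The total orbital quantum number L ranges from |l₁ − l₂| to l₁ + l₂ in integer steps.
So L can be 2, 3, 4.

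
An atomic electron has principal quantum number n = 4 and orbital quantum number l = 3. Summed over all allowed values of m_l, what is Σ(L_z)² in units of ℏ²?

Σ(L_z)² = 28 ℏ²

m_l runs from −3 to 3, i.e. {-3, -2, -1, 0, 1, 2, 3}.
Σ m_l² = 2·(1 + 4 + 9) = 28.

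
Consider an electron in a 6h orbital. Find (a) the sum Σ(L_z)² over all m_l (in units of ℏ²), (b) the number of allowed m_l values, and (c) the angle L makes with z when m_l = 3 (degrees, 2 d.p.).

For 6h, l = 5.
Σ m_l² = 110, so Σ(L_z)² = 110 ℏ².
There are 2l+1 = 11 values of m_l.
For m_l = 3: cos θ = 3/√30, θ ≈ 56.79°.

Σ(L_z)² = 110 ℏ²; 11 values; θ(m_l=3) ≈ 56.79°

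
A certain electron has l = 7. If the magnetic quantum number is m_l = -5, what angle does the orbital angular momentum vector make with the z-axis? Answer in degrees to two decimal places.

|L|² = l(l+1)ℏ² = 56ℏ², so |L| = 2√14 ℏ.
L_z = m_l ℏ = −5ℏ.
cos θ = L_z/|L| = -5/√56, so θ ≈ 131.92°.

θ ≈ 131.92°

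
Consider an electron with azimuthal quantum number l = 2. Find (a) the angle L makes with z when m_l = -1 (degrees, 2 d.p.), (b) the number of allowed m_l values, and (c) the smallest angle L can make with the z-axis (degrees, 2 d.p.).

For m_l = -1: cos θ = -1/√6, θ ≈ 114.09°.
There are 2l+1 = 5 values of m_l.
cos θ_min = 2/√6, so θ_min ≈ 35.26°.

θ(m_l=-1) ≈ 114.09°; 5 values; θ_min ≈ 35.26°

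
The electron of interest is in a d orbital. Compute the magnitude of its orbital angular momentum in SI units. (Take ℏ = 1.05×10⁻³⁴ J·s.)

D corresponds to l = 2.
|L| = ℏ√(l(l+1)) = ℏ√(2·3) = √6 ℏ
Numerically, |L| = 2.449 × (1.05×10⁻³⁴ J·s) = 2.57×10⁻³⁴ J·s.

|L| = 2.57×10⁻³⁴ J·s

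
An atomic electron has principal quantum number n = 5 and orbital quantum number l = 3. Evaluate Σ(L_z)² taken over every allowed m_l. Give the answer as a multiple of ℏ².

m_l ∈ {-3, -2, -1, 0, 1, 2, 3}.
Σ m_l² = 2·(1 + 4 + 9) = 28.

Σ(L_z)² = 28 ℏ²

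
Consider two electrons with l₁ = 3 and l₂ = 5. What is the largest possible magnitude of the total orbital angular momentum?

The total orbital quantum number L ranges from |l₁ − l₂| to l₁ + l₂ in integer steps.
L ∈ {2, 3, 4, 5, 6, 7, 8}.
The largest magnitude corresponds to L = 8: |L_tot| = ℏ√(8·9) = 6√2 ℏ.

|L_tot|_max = 6√2 ℏ ≈ 8.485ℏ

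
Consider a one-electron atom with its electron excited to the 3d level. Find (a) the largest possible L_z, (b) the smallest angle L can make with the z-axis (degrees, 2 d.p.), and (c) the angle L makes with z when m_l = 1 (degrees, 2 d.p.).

The 3d level has l = 2.
L_z,max = lℏ = 2ℏ.
cos θ_min = 2/√6, so θ_min ≈ 35.26°.
For m_l = 1: cos θ = 1/√6, θ ≈ 65.91°.

L_z,max = 2ℏ; θ_min ≈ 35.26°; θ(m_l=1) ≈ 65.91°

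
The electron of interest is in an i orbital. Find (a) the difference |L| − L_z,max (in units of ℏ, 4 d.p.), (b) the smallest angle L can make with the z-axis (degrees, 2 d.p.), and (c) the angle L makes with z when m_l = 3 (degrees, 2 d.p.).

I corresponds to l = 6.
|L| − L_z,max = (√42 − 6)ℏ ≈ 0.4807ℏ.
cos θ_min = 6/√42, so θ_min ≈ 22.21°.
For m_l = 3: cos θ = 3/√42, θ ≈ 62.42°.

|L|−L_z,max ≈ 0.4807ℏ; θ_min ≈ 22.21°; θ(m_l=3) ≈ 62.42°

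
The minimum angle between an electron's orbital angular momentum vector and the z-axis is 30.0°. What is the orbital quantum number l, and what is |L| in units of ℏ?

At minimum angle, m_l = l, so cos θ = l/√(l(l+1)); cos²θ = l/(l+1) = 0.7500.
Solving: l = 3.
Then |L| = ℏ√(3·4) = 2√3 ℏ.

l = 3, |L| = 2√3 ℏ ≈ 3.464ℏ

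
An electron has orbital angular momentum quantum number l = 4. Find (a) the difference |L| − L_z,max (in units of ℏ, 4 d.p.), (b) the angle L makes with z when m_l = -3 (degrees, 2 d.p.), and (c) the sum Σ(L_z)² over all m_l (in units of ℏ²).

|L|−L_z,max ≈ 0.4721ℏ; θ(m_l=-3) ≈ 132.13°; Σ(L_z)² = 60 ℏ²

|L| − L_z,max = (2√5 − 4)ℏ ≈ 0.4721ℏ.
For m_l = -3: cos θ = -3/√20, θ ≈ 132.13°.
Σ m_l² = 60, so Σ(L_z)² = 60 ℏ².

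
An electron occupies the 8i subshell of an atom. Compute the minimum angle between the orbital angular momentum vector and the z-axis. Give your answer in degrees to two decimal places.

θ_min ≈ 22.21°

8i means n = 8, l = 6.
|L|² = l(l+1)ℏ² = 42ℏ², so |L| = √42 ℏ.
The smallest angle corresponds to the largest L_z, i.e. m_l = l = 6, giving L_z = 6ℏ.
cos θ_min = 6/√42, so θ_min ≈ 22.21°.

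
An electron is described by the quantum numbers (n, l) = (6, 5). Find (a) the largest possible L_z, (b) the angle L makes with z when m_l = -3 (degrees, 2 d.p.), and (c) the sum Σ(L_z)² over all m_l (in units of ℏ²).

L_z,max = lℏ = 5ℏ.
For m_l = -3: cos θ = -3/√30, θ ≈ 123.21°.
Σ m_l² = 110, so Σ(L_z)² = 110 ℏ².

L_z,max = 5ℏ; θ(m_l=-3) ≈ 123.21°; Σ(L_z)² = 110 ℏ²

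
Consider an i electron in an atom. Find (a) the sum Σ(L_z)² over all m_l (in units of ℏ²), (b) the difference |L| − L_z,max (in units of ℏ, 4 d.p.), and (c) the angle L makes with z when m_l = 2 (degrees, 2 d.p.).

The letter i corresponds to l = 6.
Σ m_l² = 182, so Σ(L_z)² = 182 ℏ².
|L| − L_z,max = (√42 − 6)ℏ ≈ 0.4807ℏ.
For m_l = 2: cos θ = 2/√42, θ ≈ 72.02°.

Σ(L_z)² = 182 ℏ²; |L|−L_z,max ≈ 0.4807ℏ; θ(m_l=2) ≈ 72.02°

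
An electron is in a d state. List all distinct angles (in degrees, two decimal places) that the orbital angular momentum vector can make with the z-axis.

θ ∈ {35.26°, 65.91°, 90.00°, 114.09°, 144.74°}

A d state has l = 2.
|L| = ℏ√(l(l+1)) = √6 ℏ.
cos θ = m_l/√6 for each m_l ∈ {-2, -1, 0, 1, 2}.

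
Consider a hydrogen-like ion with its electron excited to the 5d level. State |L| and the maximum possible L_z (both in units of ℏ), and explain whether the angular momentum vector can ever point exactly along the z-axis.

No: L_z,max = 2ℏ < |L| = √6 ℏ ≈ 2.449ℏ

The 5d level has l = 2.
|L| = √6 ℏ ≈ 2.4495ℏ, while L_z,max = lℏ = 2ℏ.
Since |L| > L_z,max, the vector can never point exactly along z; the closest it comes is θ_min = arccos(2/√6) ≈ 35.3°.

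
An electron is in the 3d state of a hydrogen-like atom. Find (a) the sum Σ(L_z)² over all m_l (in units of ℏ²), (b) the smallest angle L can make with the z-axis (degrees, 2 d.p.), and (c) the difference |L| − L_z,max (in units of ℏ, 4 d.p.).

Σ(L_z)² = 10 ℏ²; θ_min ≈ 35.26°; |L|−L_z,max ≈ 0.4495ℏ

The 3d subshell has l = 2.
Σ m_l² = 10, so Σ(L_z)² = 10 ℏ².
cos θ_min = 2/√6, so θ_min ≈ 35.26°.
|L| − L_z,max = (√6 − 2)ℏ ≈ 0.4495ℏ.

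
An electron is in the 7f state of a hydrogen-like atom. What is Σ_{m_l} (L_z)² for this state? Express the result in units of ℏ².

For 7f, l = 3.
m_l ∈ {-3, -2, -1, 0, 1, 2, 3}.
Σ m_l² = 2·(1 + 4 + 9) = 28.

Σ(L_z)² = 28 ℏ²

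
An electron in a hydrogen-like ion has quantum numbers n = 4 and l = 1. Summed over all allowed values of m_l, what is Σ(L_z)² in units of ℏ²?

Σ(L_z)² = 2 ℏ²

The allowed m_l values are -1, 0, 1.
Summing m² from −1 to 1: Σ m_l² = 2.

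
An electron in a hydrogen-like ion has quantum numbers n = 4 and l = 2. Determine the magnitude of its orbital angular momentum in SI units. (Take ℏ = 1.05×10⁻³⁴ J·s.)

|L| = 2.57×10⁻³⁴ J·s

|L| = ℏ√(l(l+1)) = ℏ√(2·3) = √6 ℏ
Numerically, |L| = 2.449 × (1.05×10⁻³⁴ J·s) = 2.57×10⁻³⁴ J·s.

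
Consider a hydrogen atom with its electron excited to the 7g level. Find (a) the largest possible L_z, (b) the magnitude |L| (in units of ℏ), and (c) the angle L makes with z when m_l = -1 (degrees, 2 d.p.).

The 7g level has l = 4.
L_z,max = lℏ = 4ℏ.
|L| = ℏ√(4·5) = 2√5 ℏ ≈ 4.472ℏ.
For m_l = -1: cos θ = -1/√20, θ ≈ 102.92°.

L_z,max = 4ℏ; |L| = 2√5 ℏ ≈ 4.472ℏ; θ(m_l=-1) ≈ 102.92°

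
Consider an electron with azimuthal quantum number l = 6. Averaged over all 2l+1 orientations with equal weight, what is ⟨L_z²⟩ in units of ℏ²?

⟨L_z²⟩ = 14 ℏ²

The allowed m_l values are -6, -5, -4, -3, -2, -1, 0, 1, 2, 3, 4, 5, 6.
Average of L_z² over 13 states: 182/13 ℏ² = 14 ℏ².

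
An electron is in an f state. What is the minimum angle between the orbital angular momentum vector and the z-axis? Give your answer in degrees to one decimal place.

For an f orbital, l = 3.
|L| = √(l(l+1)) ℏ = 2√3 ℏ.
The smallest angle corresponds to the largest L_z, i.e. m_l = l = 3, giving L_z = 3ℏ.
cos θ_min = 3/√12, so θ_min ≈ 30.0°.

θ_min ≈ 30.0°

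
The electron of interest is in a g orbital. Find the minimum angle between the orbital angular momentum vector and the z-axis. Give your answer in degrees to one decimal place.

θ_min ≈ 26.6°

For a g orbital, l = 4.
|L|² = l(l+1)ℏ² = 20ℏ², so |L| = 2√5 ℏ.
The smallest angle corresponds to the largest L_z, i.e. m_l = l = 4, giving L_z = 4ℏ.
cos θ_min = 4/√20, so θ_min ≈ 26.6°.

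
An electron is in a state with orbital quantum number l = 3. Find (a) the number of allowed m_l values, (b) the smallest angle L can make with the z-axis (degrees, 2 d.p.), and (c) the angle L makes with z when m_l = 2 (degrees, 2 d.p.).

There are 2l+1 = 7 values of m_l.
cos θ_min = 3/√12, so θ_min ≈ 30.00°.
For m_l = 2: cos θ = 2/√12, θ ≈ 54.74°.

7 values; θ_min ≈ 30.00°; θ(m_l=2) ≈ 54.74°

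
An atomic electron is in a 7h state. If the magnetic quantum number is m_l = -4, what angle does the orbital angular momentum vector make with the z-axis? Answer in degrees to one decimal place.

The 7h subshell has l = 5.
|L| = ℏ√(l(l+1)) = √30 ℏ.
L_z = m_l ℏ = −4ℏ.
cos θ = L_z/|L| = -4/√30, so θ ≈ 136.9°.

θ ≈ 136.9°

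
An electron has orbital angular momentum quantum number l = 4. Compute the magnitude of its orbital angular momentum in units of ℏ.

|L| = 2√5 ℏ ≈ 4.472ℏ

|L| = ℏ√(l(l+1)) = ℏ√(4·5) = 2√5 ℏ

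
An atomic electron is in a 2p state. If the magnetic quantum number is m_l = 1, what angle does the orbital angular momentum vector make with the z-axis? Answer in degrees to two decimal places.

θ ≈ 45.00°

For 2p, l = 1.
|L| = √(l(l+1)) ℏ = √2 ℏ.
L_z = m_l ℏ = 1ℏ.
cos θ = L_z/|L| = 1/√2, so θ ≈ 45.00°.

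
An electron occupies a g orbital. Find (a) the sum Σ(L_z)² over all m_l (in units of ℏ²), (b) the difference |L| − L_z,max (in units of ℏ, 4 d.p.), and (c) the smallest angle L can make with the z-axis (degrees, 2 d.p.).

A g state has l = 4.
Σ m_l² = 60, so Σ(L_z)² = 60 ℏ².
|L| − L_z,max = (2√5 − 4)ℏ ≈ 0.4721ℏ.
cos θ_min = 4/√20, so θ_min ≈ 26.57°.

Σ(L_z)² = 60 ℏ²; |L|−L_z,max ≈ 0.4721ℏ; θ_min ≈ 26.57°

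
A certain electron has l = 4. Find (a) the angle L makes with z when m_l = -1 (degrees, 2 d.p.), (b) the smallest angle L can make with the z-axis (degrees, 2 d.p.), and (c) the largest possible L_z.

θ(m_l=-1) ≈ 102.92°; θ_min ≈ 26.57°; L_z,max = 4ℏ

For m_l = -1: cos θ = -1/√20, θ ≈ 102.92°.
cos θ_min = 4/√20, so θ_min ≈ 26.57°.
L_z,max = lℏ = 4ℏ.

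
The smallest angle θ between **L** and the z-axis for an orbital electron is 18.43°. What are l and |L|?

At minimum angle, m_l = l, so cos θ = l/√(l(l+1)); cos²θ = l/(l+1) = 0.9001.
l = cos²θ/sin²θ ≈ 9.
Then |L| = ℏ√(9·10) = 3√10 ℏ.

l = 9, |L| = 3√10 ℏ ≈ 9.487ℏ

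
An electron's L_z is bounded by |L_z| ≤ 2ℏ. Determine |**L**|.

Since max m_l = l, l = 2.
|L| = √(l(l+1)) ℏ = √6 ℏ.

|L| = √6 ℏ ≈ 2.449ℏ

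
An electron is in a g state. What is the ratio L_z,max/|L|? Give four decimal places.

L_z,max/|L| = 0.8944

A g state has l = 4.
|L| = 2√5 ℏ ≈ 4.4721ℏ, while L_z,max = lℏ = 4ℏ.
L_z,max/|L| = 4/√20 = 0.8944.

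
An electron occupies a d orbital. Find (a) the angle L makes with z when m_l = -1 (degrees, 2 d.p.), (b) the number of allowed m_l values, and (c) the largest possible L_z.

θ(m_l=-1) ≈ 114.09°; 5 values; L_z,max = 2ℏ

The letter d corresponds to l = 2.
For m_l = -1: cos θ = -1/√6, θ ≈ 114.09°.
There are 2l+1 = 5 values of m_l.
L_z,max = lℏ = 2ℏ.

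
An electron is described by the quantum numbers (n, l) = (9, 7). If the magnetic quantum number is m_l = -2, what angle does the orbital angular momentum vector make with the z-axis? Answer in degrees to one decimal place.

|L|² = l(l+1)ℏ² = 56ℏ², so |L| = 2√14 ℏ.
L_z = m_l ℏ = −2ℏ.
cos θ = L_z/|L| = -2/√56, so θ ≈ 105.5°.

θ ≈ 105.5°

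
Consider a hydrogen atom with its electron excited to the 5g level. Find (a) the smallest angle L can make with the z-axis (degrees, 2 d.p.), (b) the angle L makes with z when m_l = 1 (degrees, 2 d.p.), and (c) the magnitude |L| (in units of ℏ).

The 5g level has l = 4.
cos θ_min = 4/√20, so θ_min ≈ 26.57°.
For m_l = 1: cos θ = 1/√20, θ ≈ 77.08°.
|L| = ℏ√(4·5) = 2√5 ℏ ≈ 4.472ℏ.

θ_min ≈ 26.57°; θ(m_l=1) ≈ 77.08°; |L| = 2√5 ℏ ≈ 4.472ℏ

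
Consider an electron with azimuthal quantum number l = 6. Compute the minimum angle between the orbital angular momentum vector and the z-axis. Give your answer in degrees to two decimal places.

|L| = ℏ√(l(l+1)) = √42 ℏ.
The smallest angle corresponds to the largest L_z, i.e. m_l = l = 6, giving L_z = 6ℏ.
cos θ_min = 6/√42, so θ_min ≈ 22.21°.

θ_min ≈ 22.21°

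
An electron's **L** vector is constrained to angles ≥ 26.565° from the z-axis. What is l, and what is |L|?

l = 4, |L| = 2√5 ℏ ≈ 4.472ℏ

At minimum angle, m_l = l, so cos θ = l/√(l(l+1)); cos²θ = l/(l+1) = 0.8000.
Thus l = 0.8000/(1 − 0.8000) ≈ 4.
Then |L| = ℏ√(4·5) = 2√5 ℏ.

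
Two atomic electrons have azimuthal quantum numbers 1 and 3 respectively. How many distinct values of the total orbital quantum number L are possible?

L runs from |1 − 3| = 2 to 1 + 3 = 4.
So L can be 2, 3, 4.
That is 3 values.

3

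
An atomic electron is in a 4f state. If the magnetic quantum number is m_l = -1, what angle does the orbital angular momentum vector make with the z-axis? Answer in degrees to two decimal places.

θ ≈ 106.78°

The 4f subshell has l = 3.
|L| = √(l(l+1)) ℏ = 2√3 ℏ.
L_z = m_l ℏ = −1ℏ.
cos θ = L_z/|L| = -1/√12, so θ ≈ 106.78°.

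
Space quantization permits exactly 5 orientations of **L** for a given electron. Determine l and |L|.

l = 2, |L| = √6 ℏ ≈ 2.449ℏ

5 = 2l + 1, so l = (5−1)/2 = 2.
Then |L| = √(l(l+1)) ℏ = √6 ℏ.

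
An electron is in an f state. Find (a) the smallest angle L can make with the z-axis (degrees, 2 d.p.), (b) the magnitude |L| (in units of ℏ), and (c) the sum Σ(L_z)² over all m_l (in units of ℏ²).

The letter f corresponds to l = 3.
cos θ_min = 3/√12, so θ_min ≈ 30.00°.
|L| = ℏ√(3·4) = 2√3 ℏ ≈ 3.464ℏ.
Σ m_l² = 28, so Σ(L_z)² = 28 ℏ².

θ_min ≈ 30.00°; |L| = 2√3 ℏ ≈ 3.464ℏ; Σ(L_z)² = 28 ℏ²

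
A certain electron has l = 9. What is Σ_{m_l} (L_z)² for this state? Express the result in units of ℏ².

Σ(L_z)² = 570 ℏ²

m_l runs from −9 to 9, i.e. {-9, -8, -7, -6, -5, -4, -3, -2, -1, 0, 1, 2, 3, 4, 5, 6, 7, 8, 9}.
Summing m² from −9 to 9: Σ m_l² = 570.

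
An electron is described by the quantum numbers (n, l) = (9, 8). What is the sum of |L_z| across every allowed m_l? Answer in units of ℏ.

The allowed m_l values are -8, -7, -6, -5, -4, -3, -2, -1, 0, 1, 2, 3, 4, 5, 6, 7, 8.
Σ|m_l| = 2(1+2+…+8) = 72.

Σ|L_z| = 72 ℏ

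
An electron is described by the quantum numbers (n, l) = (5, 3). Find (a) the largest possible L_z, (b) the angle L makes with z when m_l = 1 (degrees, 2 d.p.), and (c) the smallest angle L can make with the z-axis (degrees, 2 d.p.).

L_z,max = lℏ = 3ℏ.
For m_l = 1: cos θ = 1/√12, θ ≈ 73.22°.
cos θ_min = 3/√12, so θ_min ≈ 30.00°.

L_z,max = 3ℏ; θ(m_l=1) ≈ 73.22°; θ_min ≈ 30.00°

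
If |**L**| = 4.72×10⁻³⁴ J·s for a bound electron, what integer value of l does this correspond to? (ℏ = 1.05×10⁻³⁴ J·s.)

l = 4

|L|/ℏ = (4.72×10⁻³⁴)/(1.05×10⁻³⁴) ≈ 4.495.
l(l+1) ≈ 4.495² ≈ 20.21, so l = 4.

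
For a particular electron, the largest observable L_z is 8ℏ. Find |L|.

L_z,max = lℏ, so l = 8.
Then |L| = ℏ√(8·9) = 6√2 ℏ.

|L| = 6√2 ℏ ≈ 8.485ℏ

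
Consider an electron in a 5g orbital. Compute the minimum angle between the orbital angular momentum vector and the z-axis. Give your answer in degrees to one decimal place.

The 5g subshell has l = 4.
|L|² = l(l+1)ℏ² = 20ℏ², so |L| = 2√5 ℏ.
The smallest angle corresponds to the largest L_z, i.e. m_l = l = 4, giving L_z = 4ℏ.
cos θ_min = 4/√20, so θ_min ≈ 26.6°.

θ_min ≈ 26.6°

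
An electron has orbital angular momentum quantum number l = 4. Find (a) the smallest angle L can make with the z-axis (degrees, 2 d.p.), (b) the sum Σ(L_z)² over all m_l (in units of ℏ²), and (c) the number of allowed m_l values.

cos θ_min = 4/√20, so θ_min ≈ 26.57°.
Σ m_l² = 60, so Σ(L_z)² = 60 ℏ².
There are 2l+1 = 9 values of m_l.

θ_min ≈ 26.57°; Σ(L_z)² = 60 ℏ²; 9 values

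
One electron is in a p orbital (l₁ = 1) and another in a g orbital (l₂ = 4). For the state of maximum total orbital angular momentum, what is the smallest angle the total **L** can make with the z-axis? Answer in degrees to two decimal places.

θ_min ≈ 24.09°

The total orbital quantum number L ranges from |l₁ − l₂| to l₁ + l₂ in integer steps.
L ∈ {3, 4, 5}.
The maximum is L = 5, with |L_tot| = ℏ√(5·6) = √30 ℏ.
The minimum angle with z is arccos(5/√30) ≈ 24.09°.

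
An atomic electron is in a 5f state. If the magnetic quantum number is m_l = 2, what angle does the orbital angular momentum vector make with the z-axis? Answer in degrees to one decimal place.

For 5f, l = 3.
|L|² = l(l+1)ℏ² = 12ℏ², so |L| = 2√3 ℏ.
L_z = m_l ℏ = 2ℏ.
cos θ = L_z/|L| = 2/√12, so θ ≈ 54.7°.

θ ≈ 54.7°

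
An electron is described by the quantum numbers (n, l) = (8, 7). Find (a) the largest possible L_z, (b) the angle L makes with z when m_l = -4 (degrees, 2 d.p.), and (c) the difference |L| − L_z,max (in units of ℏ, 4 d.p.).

L_z,max = 7ℏ; θ(m_l=-4) ≈ 122.31°; |L|−L_z,max ≈ 0.4833ℏ

L_z,max = lℏ = 7ℏ.
For m_l = -4: cos θ = -4/√56, θ ≈ 122.31°.
|L| − L_z,max = (2√14 − 7)ℏ ≈ 0.4833ℏ.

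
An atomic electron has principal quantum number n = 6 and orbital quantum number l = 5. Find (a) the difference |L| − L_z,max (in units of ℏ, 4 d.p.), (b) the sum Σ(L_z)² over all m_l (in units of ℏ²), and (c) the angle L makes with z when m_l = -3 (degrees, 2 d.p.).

|L|−L_z,max ≈ 0.4772ℏ; Σ(L_z)² = 110 ℏ²; θ(m_l=-3) ≈ 123.21°

|L| − L_z,max = (√30 − 5)ℏ ≈ 0.4772ℏ.
Σ m_l² = 110, so Σ(L_z)² = 110 ℏ².
For m_l = -3: cos θ = -3/√30, θ ≈ 123.21°.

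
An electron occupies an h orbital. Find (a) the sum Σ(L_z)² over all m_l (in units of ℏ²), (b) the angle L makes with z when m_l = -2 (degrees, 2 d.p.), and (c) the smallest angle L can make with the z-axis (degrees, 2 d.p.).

Σ(L_z)² = 110 ℏ²; θ(m_l=-2) ≈ 111.42°; θ_min ≈ 24.09°

An h state has l = 5.
Σ m_l² = 110, so Σ(L_z)² = 110 ℏ².
For m_l = -2: cos θ = -2/√30, θ ≈ 111.42°.
cos θ_min = 5/√30, so θ_min ≈ 24.09°.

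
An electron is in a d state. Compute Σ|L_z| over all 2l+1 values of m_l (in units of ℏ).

The letter d corresponds to l = 2.
The allowed m_l values are -2, -1, 0, 1, 2.
Σ|m_l| = 2·2(2+1)/2 = 6.

Σ|L_z| = 6 ℏ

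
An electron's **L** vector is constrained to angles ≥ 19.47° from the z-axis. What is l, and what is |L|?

l = 8, |L| = 6√2 ℏ ≈ 8.485ℏ

At minimum angle, m_l = l, so cos θ = l/√(l(l+1)); cos²θ = l/(l+1) = 0.8889.
Thus l = 0.8889/(1 − 0.8889) ≈ 8.
Then |L| = ℏ√(8·9) = 6√2 ℏ.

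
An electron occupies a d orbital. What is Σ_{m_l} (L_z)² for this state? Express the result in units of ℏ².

Σ(L_z)² = 10 ℏ²

A d state has l = 2.
m_l ∈ {-2, -1, 0, 1, 2}.
Σ m_l² = l(l+1)(2l+1)/3 = 2·3·5/3 = 10.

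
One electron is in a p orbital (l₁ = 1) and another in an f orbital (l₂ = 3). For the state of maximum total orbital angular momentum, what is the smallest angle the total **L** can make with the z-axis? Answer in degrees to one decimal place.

By the triangle rule, |l₁ − l₂| ≤ L ≤ l₁ + l₂.
L ∈ {2, 3, 4}.
The maximum is L = 4, with |L_tot| = ℏ√(4·5) = 2√5 ℏ.
The minimum angle with z is arccos(4/√20) ≈ 26.6°.

θ_min ≈ 26.6°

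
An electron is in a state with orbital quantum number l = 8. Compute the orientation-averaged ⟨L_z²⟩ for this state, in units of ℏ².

⟨L_z²⟩ = 24 ℏ²

The allowed m_l values are -8, -7, -6, -5, -4, -3, -2, -1, 0, 1, 2, 3, 4, 5, 6, 7, 8.
⟨L_z²⟩ = ℏ²·l(l+1)/3 = 24ℏ².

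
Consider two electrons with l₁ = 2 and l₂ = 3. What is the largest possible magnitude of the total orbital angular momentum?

By the triangle rule, |l₁ − l₂| ≤ L ≤ l₁ + l₂.
So L can be 1, 2, 3, 4, 5.
The largest magnitude corresponds to L = 5: |L_tot| = ℏ√(5·6) = √30 ℏ.

|L_tot|_max = √30 ℏ ≈ 5.477ℏ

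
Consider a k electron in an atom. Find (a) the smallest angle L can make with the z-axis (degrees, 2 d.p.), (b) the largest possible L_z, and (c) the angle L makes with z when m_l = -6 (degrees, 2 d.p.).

θ_min ≈ 20.70°; L_z,max = 7ℏ; θ(m_l=-6) ≈ 143.30°

A k state has l = 7.
cos θ_min = 7/√56, so θ_min ≈ 20.70°.
L_z,max = lℏ = 7ℏ.
For m_l = -6: cos θ = -6/√56, θ ≈ 143.30°.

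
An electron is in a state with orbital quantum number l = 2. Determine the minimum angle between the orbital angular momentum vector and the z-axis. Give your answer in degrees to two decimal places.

θ_min ≈ 35.26°

|L| = √(l(l+1)) ℏ = √6 ℏ.
The smallest angle corresponds to the largest L_z, i.e. m_l = l = 2, giving L_z = 2ℏ.
cos θ_min = 2/√6, so θ_min ≈ 35.26°.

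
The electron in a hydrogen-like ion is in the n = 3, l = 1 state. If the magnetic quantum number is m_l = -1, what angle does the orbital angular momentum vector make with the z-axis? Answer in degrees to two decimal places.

θ ≈ 135.00°

|L| = √(l(l+1)) ℏ = √2 ℏ.
L_z = m_l ℏ = −1ℏ.
cos θ = L_z/|L| = -1/√2, so θ ≈ 135.00°.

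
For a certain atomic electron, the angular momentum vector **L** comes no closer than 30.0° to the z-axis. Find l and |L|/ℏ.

l = 3, |L| = 2√3 ℏ ≈ 3.464ℏ

At minimum angle, m_l = l, so cos θ = l/√(l(l+1)); cos²θ = l/(l+1) = 0.7500.
l = cos²θ/sin²θ ≈ 3.
Then |L| = ℏ√(3·4) = 2√3 ℏ.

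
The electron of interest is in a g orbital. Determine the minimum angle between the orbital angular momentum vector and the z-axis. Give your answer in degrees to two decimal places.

For a g orbital, l = 4.
|L| = √(l(l+1)) ℏ = 2√5 ℏ.
The smallest angle corresponds to the largest L_z, i.e. m_l = l = 4, giving L_z = 4ℏ.
cos θ_min = 4/√20, so θ_min ≈ 26.57°.

θ_min ≈ 26.57°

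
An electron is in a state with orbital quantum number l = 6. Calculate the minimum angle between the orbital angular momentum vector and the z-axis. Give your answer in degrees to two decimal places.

|L|² = l(l+1)ℏ² = 42ℏ², so |L| = √42 ℏ.
The smallest angle corresponds to the largest L_z, i.e. m_l = l = 6, giving L_z = 6ℏ.
cos θ_min = 6/√42, so θ_min ≈ 22.21°.

θ_min ≈ 22.21°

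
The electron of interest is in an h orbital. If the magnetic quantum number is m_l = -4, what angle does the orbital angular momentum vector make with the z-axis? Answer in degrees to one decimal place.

θ ≈ 136.9°

An h state has l = 5.
|L| = √(l(l+1)) ℏ = √30 ℏ.
L_z = m_l ℏ = −4ℏ.
cos θ = L_z/|L| = -4/√30, so θ ≈ 136.9°.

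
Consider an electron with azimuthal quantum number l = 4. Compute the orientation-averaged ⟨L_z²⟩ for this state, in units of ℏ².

m_l runs from −4 to 4, i.e. {-4, -3, -2, -1, 0, 1, 2, 3, 4}.
Average of L_z² over 9 states: 60/9 ℏ² = 6.667 ℏ².

⟨L_z²⟩ = 6.667 ℏ²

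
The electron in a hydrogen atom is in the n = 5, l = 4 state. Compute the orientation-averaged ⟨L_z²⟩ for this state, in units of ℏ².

m_l runs from −4 to 4, i.e. {-4, -3, -2, -1, 0, 1, 2, 3, 4}.
Average of L_z² over 9 states: 60/9 ℏ² = 6.667 ℏ².

⟨L_z²⟩ = 6.667 ℏ²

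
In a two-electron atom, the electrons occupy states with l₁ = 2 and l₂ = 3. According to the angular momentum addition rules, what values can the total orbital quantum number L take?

L = 1, 2, 3, 4, 5

By the triangle rule, |l₁ − l₂| ≤ L ≤ l₁ + l₂.
L ∈ {1, 2, 3, 4, 5}.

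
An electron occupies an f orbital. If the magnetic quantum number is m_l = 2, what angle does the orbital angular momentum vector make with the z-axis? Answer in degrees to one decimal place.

θ ≈ 54.7°

The letter f corresponds to l = 3.
|L| = ℏ√(l(l+1)) = 2√3 ℏ.
L_z = m_l ℏ = 2ℏ.
cos θ = L_z/|L| = 2/√12, so θ ≈ 54.7°.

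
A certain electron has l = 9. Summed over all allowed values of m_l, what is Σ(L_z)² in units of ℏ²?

m_l ∈ {-9, -8, -7, -6, -5, -4, -3, -2, -1, 0, 1, 2, 3, 4, 5, 6, 7, 8, 9}.
Σ m_l² = 2·(1 + 4 + 9 + 16 + 25 + 36 + 49 + 64 + 81) = 570.

Σ(L_z)² = 570 ℏ²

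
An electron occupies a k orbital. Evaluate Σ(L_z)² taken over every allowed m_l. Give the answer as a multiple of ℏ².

For a k orbital, l = 7.
m_l ∈ {-7, -6, -5, -4, -3, -2, -1, 0, 1, 2, 3, 4, 5, 6, 7}.
Σ m_l² = l(l+1)(2l+1)/3 = 7·8·15/3 = 280.

Σ(L_z)² = 280 ℏ²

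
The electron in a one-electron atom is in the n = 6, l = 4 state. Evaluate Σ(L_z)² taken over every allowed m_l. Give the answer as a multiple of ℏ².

Σ(L_z)² = 60 ℏ²

The allowed m_l values are -4, -3, -2, -1, 0, 1, 2, 3, 4.
Summing m² from −4 to 4: Σ m_l² = 60.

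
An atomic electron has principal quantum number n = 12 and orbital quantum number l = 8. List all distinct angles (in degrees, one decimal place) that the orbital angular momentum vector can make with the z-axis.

|L| = ℏ√(l(l+1)) = 6√2 ℏ.
cos θ = m_l/√72 for each m_l ∈ {-8, -7, -6, -5, -4, -3, -2, -1, 0, 1, 2, 3, 4, 5, 6, 7, 8}.

θ ∈ {19.5°, 34.4°, 45.0°, 53.9°, 61.9°, 69.3°, 76.4°, 83.2°, 90.0°, 96.8°, 103.6°, 110.7°, 118.1°, 126.1°, 135.0°, 145.6°, 160.5°}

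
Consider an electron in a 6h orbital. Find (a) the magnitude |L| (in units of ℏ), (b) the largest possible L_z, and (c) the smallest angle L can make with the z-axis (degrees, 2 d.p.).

6h means n = 6, l = 5.
|L| = ℏ√(5·6) = √30 ℏ ≈ 5.477ℏ.
L_z,max = lℏ = 5ℏ.
cos θ_min = 5/√30, so θ_min ≈ 24.09°.

|L| = √30 ℏ ≈ 5.477ℏ; L_z,max = 5ℏ; θ_min ≈ 24.09°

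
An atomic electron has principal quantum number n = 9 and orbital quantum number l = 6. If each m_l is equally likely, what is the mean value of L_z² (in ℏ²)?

⟨L_z²⟩ = 14 ℏ²

m_l runs from −6 to 6, i.e. {-6, -5, -4, -3, -2, -1, 0, 1, 2, 3, 4, 5, 6}.
⟨L_z²⟩ = ℏ²·(Σ m_l²)/(2l+1) = ℏ²·182/13 = 14ℏ².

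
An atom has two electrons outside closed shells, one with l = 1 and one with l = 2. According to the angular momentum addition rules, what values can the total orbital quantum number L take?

L runs from |1 − 2| = 1 to 1 + 2 = 3.
So L can be 1, 2, 3.

L = 1, 2, 3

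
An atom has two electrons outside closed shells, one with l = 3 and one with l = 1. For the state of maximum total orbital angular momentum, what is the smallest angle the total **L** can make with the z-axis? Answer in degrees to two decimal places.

L runs from |3 − 1| = 2 to 3 + 1 = 4.
Allowed values: L = 2, 3, 4.
The maximum is L = 4, with |L_tot| = ℏ√(4·5) = 2√5 ℏ.
The minimum angle with z is arccos(4/√20) ≈ 26.57°.

θ_min ≈ 26.57°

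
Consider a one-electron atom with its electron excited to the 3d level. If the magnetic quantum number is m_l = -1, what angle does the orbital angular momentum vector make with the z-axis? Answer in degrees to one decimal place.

The 3d level has l = 2.
|L|² = l(l+1)ℏ² = 6ℏ², so |L| = √6 ℏ.
L_z = m_l ℏ = −1ℏ.
cos θ = L_z/|L| = -1/√6, so θ ≈ 114.1°.

θ ≈ 114.1°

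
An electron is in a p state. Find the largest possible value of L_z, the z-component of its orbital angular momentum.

The letter p corresponds to l = 1.
L_z = m_l ℏ with m_l ∈ {−1, …, 1}; the maximum is m_l = 1.

L_z,max = 1ℏ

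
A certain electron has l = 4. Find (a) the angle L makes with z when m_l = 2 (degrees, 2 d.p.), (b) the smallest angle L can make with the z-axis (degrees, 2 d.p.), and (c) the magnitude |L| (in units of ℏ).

For m_l = 2: cos θ = 2/√20, θ ≈ 63.43°.
cos θ_min = 4/√20, so θ_min ≈ 26.57°.
|L| = ℏ√(4·5) = 2√5 ℏ ≈ 4.472ℏ.

θ(m_l=2) ≈ 63.43°; θ_min ≈ 26.57°; |L| = 2√5 ℏ ≈ 4.472ℏ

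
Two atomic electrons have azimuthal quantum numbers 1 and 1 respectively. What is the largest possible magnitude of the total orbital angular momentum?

The total orbital quantum number L ranges from |l₁ − l₂| to l₁ + l₂ in integer steps.
L ∈ {0, 1, 2}.
The largest magnitude corresponds to L = 2: |L_tot| = ℏ√(2·3) = √6 ℏ.

|L_tot|_max = √6 ℏ ≈ 2.449ℏ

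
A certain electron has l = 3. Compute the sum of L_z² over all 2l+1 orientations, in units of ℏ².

Σ(L_z)² = 28 ℏ²

The allowed m_l values are -3, -2, -1, 0, 1, 2, 3.
Summing m² from −3 to 3: Σ m_l² = 28.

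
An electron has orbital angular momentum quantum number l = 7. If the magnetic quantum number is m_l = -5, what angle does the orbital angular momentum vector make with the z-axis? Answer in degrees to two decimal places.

|L| = ℏ√(l(l+1)) = 2√14 ℏ.
L_z = m_l ℏ = −5ℏ.
cos θ = L_z/|L| = -5/√56, so θ ≈ 131.92°.

θ ≈ 131.92°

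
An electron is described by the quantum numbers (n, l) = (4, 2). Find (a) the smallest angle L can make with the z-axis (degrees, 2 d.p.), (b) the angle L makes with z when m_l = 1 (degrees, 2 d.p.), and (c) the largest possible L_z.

cos θ_min = 2/√6, so θ_min ≈ 35.26°.
For m_l = 1: cos θ = 1/√6, θ ≈ 65.91°.
L_z,max = lℏ = 2ℏ.

θ_min ≈ 35.26°; θ(m_l=1) ≈ 65.91°; L_z,max = 2ℏ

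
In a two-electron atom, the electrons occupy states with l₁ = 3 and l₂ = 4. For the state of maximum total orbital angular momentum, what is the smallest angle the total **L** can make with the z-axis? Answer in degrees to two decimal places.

θ_min ≈ 20.70°

By the triangle rule, |l₁ − l₂| ≤ L ≤ l₁ + l₂.
L ∈ {1, 2, 3, 4, 5, 6, 7}.
The maximum is L = 7, with |L_tot| = ℏ√(7·8) = 2√14 ℏ.
The minimum angle with z is arccos(7/√56) ≈ 20.70°.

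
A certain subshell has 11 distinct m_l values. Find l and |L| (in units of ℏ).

11 = 2l + 1, so l = (11−1)/2 = 5.
Then |L| = √(l(l+1)) ℏ = √30 ℏ.

l = 5, |L| = √30 ℏ ≈ 5.477ℏ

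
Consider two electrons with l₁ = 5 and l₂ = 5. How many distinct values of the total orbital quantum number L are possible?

By the triangle rule, |l₁ − l₂| ≤ L ≤ l₁ + l₂.
Allowed values: L = 0, 1, 2, 3, 4, 5, 6, 7, 8, 9, 10.
That is 11 values.

11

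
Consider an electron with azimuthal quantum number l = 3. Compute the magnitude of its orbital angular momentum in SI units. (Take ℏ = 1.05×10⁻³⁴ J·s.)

|L| = ℏ√(l(l+1)) = ℏ√(3·4) = 2√3 ℏ
Numerically, |L| = 3.464 × (1.05×10⁻³⁴ J·s) = 3.64×10⁻³⁴ J·s.

|L| = 3.64×10⁻³⁴ J·s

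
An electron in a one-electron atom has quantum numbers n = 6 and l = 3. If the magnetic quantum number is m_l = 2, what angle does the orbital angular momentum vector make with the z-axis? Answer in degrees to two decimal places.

θ ≈ 54.74°

|L| = √(l(l+1)) ℏ = 2√3 ℏ.
L_z = m_l ℏ = 2ℏ.
cos θ = L_z/|L| = 2/√12, so θ ≈ 54.74°.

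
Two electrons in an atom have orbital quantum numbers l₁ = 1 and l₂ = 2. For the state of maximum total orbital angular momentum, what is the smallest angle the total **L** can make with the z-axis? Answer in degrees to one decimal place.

θ_min ≈ 30.0°

By the triangle rule, |l₁ − l₂| ≤ L ≤ l₁ + l₂.
So L can be 1, 2, 3.
The maximum is L = 3, with |L_tot| = ℏ√(3·4) = 2√3 ℏ.
The minimum angle with z is arccos(3/√12) ≈ 30.0°.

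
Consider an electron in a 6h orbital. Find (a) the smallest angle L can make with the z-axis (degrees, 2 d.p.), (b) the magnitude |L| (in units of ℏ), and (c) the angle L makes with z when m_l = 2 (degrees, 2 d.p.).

θ_min ≈ 24.09°; |L| = √30 ℏ ≈ 5.477ℏ; θ(m_l=2) ≈ 68.58°

The 6h subshell has l = 5.
cos θ_min = 5/√30, so θ_min ≈ 24.09°.
|L| = ℏ√(5·6) = √30 ℏ ≈ 5.477ℏ.
For m_l = 2: cos θ = 2/√30, θ ≈ 68.58°.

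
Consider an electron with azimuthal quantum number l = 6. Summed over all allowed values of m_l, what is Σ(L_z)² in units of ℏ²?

Σ(L_z)² = 182 ℏ²

The allowed m_l values are -6, -5, -4, -3, -2, -1, 0, 1, 2, 3, 4, 5, 6.
Σ m_l² = 2·(1 + 4 + 9 + 16 + 25 + 36) = 182.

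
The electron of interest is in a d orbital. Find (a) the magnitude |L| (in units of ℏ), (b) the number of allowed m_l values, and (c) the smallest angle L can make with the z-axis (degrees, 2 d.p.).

|L| = √6 ℏ ≈ 2.449ℏ; 5 values; θ_min ≈ 35.26°

For a d orbital, l = 2.
|L| = ℏ√(2·3) = √6 ℏ ≈ 2.449ℏ.
There are 2l+1 = 5 values of m_l.
cos θ_min = 2/√6, so θ_min ≈ 35.26°.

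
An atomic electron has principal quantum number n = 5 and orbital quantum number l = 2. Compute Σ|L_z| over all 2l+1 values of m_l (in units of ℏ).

m_l runs from −2 to 2, i.e. {-2, -1, 0, 1, 2}.
Σ|m_l| = l(l+1) = 6.

Σ|L_z| = 6 ℏ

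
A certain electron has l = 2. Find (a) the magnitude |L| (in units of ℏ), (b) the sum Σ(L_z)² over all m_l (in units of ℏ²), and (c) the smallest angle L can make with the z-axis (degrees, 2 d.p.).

|L| = √6 ℏ ≈ 2.449ℏ; Σ(L_z)² = 10 ℏ²; θ_min ≈ 35.26°

|L| = ℏ√(2·3) = √6 ℏ ≈ 2.449ℏ.
Σ m_l² = 10, so Σ(L_z)² = 10 ℏ².
cos θ_min = 2/√6, so θ_min ≈ 35.26°.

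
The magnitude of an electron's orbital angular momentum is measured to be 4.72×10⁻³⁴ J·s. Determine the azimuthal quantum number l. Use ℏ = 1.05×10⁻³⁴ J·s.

l = 4

In units of ℏ, |L| ≈ 4.495.
(|L|/ℏ)² = l(l+1) ≈ 20.21 ⇒ l = 4.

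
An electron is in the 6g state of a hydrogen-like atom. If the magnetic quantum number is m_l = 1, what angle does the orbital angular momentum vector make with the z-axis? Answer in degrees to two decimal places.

θ ≈ 77.08°

The 6g subshell has l = 4.
|L|² = l(l+1)ℏ² = 20ℏ², so |L| = 2√5 ℏ.
L_z = m_l ℏ = 1ℏ.
cos θ = L_z/|L| = 1/√20, so θ ≈ 77.08°.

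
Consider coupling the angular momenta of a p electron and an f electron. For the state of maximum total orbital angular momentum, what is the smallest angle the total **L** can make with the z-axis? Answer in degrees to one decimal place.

θ_min ≈ 26.6°

The total orbital quantum number L ranges from |l₁ − l₂| to l₁ + l₂ in integer steps.
So L can be 2, 3, 4.
The maximum is L = 4, with |L_tot| = ℏ√(4·5) = 2√5 ℏ.
The minimum angle with z is arccos(4/√20) ≈ 26.6°.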